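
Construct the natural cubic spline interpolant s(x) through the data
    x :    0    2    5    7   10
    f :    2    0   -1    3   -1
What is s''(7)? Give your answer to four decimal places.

-2.3862

Write σ_i for s''(x_i). With h_i = 2, 3, 2, 3 and divided differences Δ_i = -1, -1/3, 2, -4/3, the continuity of s' gives the tridiagonal system
  2·σ_0 + 10·σ_1 + 3·σ_2 = 6(Δ_1 - Δ_0) = 4
  3·σ_1 + 10·σ_2 + 2·σ_3 = 6(Δ_2 - Δ_1) = 14
  2·σ_2 + 10·σ_3 + 3·σ_4 = 6(Δ_3 - Δ_2) = -20
Natural end conditions: σ_0 = σ_4 = 0.
Solving: σ_0 = 0, σ_1 = -26/145, σ_2 = 56/29, σ_3 = -346/145, σ_4 = 0.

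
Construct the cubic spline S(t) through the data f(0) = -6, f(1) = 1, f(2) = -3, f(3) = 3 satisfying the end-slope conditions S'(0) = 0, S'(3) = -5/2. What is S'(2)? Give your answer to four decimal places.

Let M_i = S''(x_i). Step sizes h_i = 1, 1, 1; slopes of the chords Δ_i = (y_(i+1) - y_i)/h_i = 7, -4, 6.
  1·M_0 + 4·M_1 + 1·M_2 = 6(Δ_1 - Δ_0) = -66
  1·M_1 + 4·M_2 + 1·M_3 = 6(Δ_2 - Δ_1) = 60
Clamped end conditions give two more equations: 2h_0·M_0 + h_0·M_1 = 6(Δ_0 - S'(0)) = 42 and h_2·M_2 + 2h_2·M_3 = 6(S'(3) - Δ_2) = -51.
Hence M_0 = 115/3, M_1 = -104/3, M_2 = 103/3, M_3 = -128/3.
On [2, 3], S'(t) = b_2 + 2c_2·(t - 2) + 3d_2·(t - 2)² with b_2 = Δ_2 - h_2(2M_2 + M_3)/6 = 5/3, c_2 = M_2/2 = 103/6, d_2 = (M_3 - M_2)/(6h_2) = -77/6. So S'(2) = 5/3.

1.6667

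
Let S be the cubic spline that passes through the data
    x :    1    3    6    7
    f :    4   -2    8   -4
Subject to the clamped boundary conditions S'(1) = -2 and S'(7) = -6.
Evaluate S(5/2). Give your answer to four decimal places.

-1.7981

With m_i denoting the second derivative at x_i, h_i = 2, 3, 1, and Δ_i = (y_(i+1) − y_i)/h_i = -3, 10/3, -12:
  2·m_0 + 10·m_1 + 3·m_2 = 6(Δ_1 - Δ_0) = 38
  3·m_1 + 8·m_2 + 1·m_3 = 6(Δ_2 - Δ_1) = -92
Clamped end conditions give two more equations: 2h_0·m_0 + h_0·m_1 = 6(Δ_0 - S'(1)) = -6 and h_2·m_2 + 2h_2·m_3 = 6(S'(7) - Δ_2) = 36.
Forward elimination and back-substitution give m_0 = -271/39, m_1 = 425/39, m_2 = -742/39, m_3 = 1073/39.
On [1, 3], S(x) = 4 - 2·(x - 1) - 271/78·(x - 1)² + 58/39·(x - 1)³.
With (x - 1) = 3/2: S(5/2) = -187/104.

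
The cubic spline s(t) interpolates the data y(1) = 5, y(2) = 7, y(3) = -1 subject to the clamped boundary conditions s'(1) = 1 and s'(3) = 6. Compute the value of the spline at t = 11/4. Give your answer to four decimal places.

Let m_i = s''(x_i). Step sizes h_i = 1, 1; slopes of the chords Δ_i = (y_(i+1) - y_i)/h_i = 2, -8.
  1·m_0 + 4·m_1 + 1·m_2 = 6(Δ_1 - Δ_0) = -60
Clamped end conditions give two more equations: 2h_0·m_0 + h_0·m_1 = 6(Δ_0 - s'(1)) = 6 and h_1·m_1 + 2h_1·m_2 = 6(s'(3) - Δ_1) = 84.
Solving the tridiagonal system: m_0 = 41/2, m_1 = -35, m_2 = 119/2.
On [2, 3], s(t) = 7 - 25/4·(t - 2) - 35/2·(t - 2)² + 63/4·(t - 2)³.
With (t - 2) = 3/4: s(11/4) = -227/256.

-0.8867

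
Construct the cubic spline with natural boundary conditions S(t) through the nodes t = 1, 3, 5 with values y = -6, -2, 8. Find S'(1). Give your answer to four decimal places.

1.2500

With σ_i denoting the second derivative at x_i, h_i = 2, 2, and Δ_i = (y_(i+1) − y_i)/h_i = 2, 5:
  2·σ_0 + 8·σ_1 + 2·σ_2 = 6(Δ_1 - Δ_0) = 18
Natural end conditions: σ_0 = σ_2 = 0.
Hence σ_0 = 0, σ_1 = 9/4, σ_2 = 0.
On [1, 3], S'(t) = b_0 + 2c_0·(t - 1) + 3d_0·(t - 1)² with b_0 = Δ_0 - h_0(2σ_0 + σ_1)/6 = 5/4, c_0 = σ_0/2 = 0, d_0 = (σ_1 - σ_0)/(6h_0) = 3/16. So S'(1) = 5/4.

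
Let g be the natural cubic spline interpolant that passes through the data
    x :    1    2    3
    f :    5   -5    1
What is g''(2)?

24

Let M_i = g''(x_i). Step sizes h_i = 1, 1; slopes of the chords Δ_i = (y_(i+1) - y_i)/h_i = -10, 6.
  1·M_0 + 4·M_1 + 1·M_2 = 6(Δ_1 - Δ_0) = 96
Natural end conditions: M_0 = M_2 = 0.
Hence M_0 = 0, M_1 = 24, M_2 = 0.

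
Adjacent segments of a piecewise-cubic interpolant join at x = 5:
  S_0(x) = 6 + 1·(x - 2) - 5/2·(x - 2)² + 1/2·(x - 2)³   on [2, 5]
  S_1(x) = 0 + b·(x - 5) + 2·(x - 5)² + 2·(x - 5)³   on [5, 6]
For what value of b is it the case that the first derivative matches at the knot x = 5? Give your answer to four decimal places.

-0.5000

S_0'(x) = 1 - 5·(x - 2) + 3/2·(x - 2)², so S_0'(5) = -1/2. On the right, S_1'(5) = b, so b = -1/2.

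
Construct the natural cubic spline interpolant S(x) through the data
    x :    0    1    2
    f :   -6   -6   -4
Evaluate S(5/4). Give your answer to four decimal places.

Let M_i = S''(x_i). Step sizes h_i = 1, 1; slopes of the chords Δ_i = (y_(i+1) - y_i)/h_i = 0, 2.
  1·M_0 + 4·M_1 + 1·M_2 = 6(Δ_1 - Δ_0) = 12
Natural end conditions: M_0 = M_2 = 0.
Hence M_0 = 0, M_1 = 3, M_2 = 0.
On [1, 2], S(x) = -6 + 1·(x - 1) + 3/2·(x - 1)² - 1/2·(x - 1)³.
With (x - 1) = 1/4: S(5/4) = -725/128.

-5.6641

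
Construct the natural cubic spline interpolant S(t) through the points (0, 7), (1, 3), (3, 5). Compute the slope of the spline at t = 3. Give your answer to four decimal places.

2.6667

With M_i denoting the second derivative at x_i, h_i = 1, 2, and Δ_i = (y_(i+1) − y_i)/h_i = -4, 1:
  1·M_0 + 6·M_1 + 2·M_2 = 6(Δ_1 - Δ_0) = 30
Natural end conditions: M_0 = M_2 = 0.
Solving: M_0 = 0, M_1 = 5, M_2 = 0.
On [1, 3], S'(t) = b_1 + 2c_1·(t - 1) + 3d_1·(t - 1)² with b_1 = Δ_1 - h_1(2M_1 + M_2)/6 = -7/3, c_1 = M_1/2 = 5/2, d_1 = (M_2 - M_1)/(6h_1) = -5/12. So S'(3) = 8/3.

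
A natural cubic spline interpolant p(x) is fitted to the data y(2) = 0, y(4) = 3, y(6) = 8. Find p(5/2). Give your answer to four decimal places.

0.6328

Put σ_i = p'' at the i-th knot. Here h = (2, 2) and Δ = (3/2, 5/2), so the interior equations h_(i-1)·σ_(i-1) + 2(h_(i-1)+h_i)·σ_i + h_i·σ_(i+1) = 6(Δ_i − Δ_(i-1)) read
  2·σ_0 + 8·σ_1 + 2·σ_2 = 6(Δ_1 - Δ_0) = 6
Natural end conditions: σ_0 = σ_2 = 0.
Hence σ_0 = 0, σ_1 = 3/4, σ_2 = 0.
On [2, 4], p(x) = 0 + 5/4·(x - 2) + 0·(x - 2)² + 1/16·(x - 2)³.
With (x - 2) = 1/2: p(5/2) = 81/128.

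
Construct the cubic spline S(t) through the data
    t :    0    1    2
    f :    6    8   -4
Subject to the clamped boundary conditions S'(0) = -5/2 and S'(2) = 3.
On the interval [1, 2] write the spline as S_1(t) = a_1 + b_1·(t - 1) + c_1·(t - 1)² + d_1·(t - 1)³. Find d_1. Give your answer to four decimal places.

19.3750

Write M_i for S''(x_i). With h_i = 1, 1 and divided differences Δ_i = 2, -12, the continuity of S' gives the tridiagonal system
  1·M_0 + 4·M_1 + 1·M_2 = 6(Δ_1 - Δ_0) = -84
Clamped end conditions give two more equations: 2h_0·M_0 + h_0·M_1 = 6(Δ_0 - S'(0)) = 27 and h_1·M_1 + 2h_1·M_2 = 6(S'(2) - Δ_1) = 90.
Forward elimination and back-substitution give M_0 = 149/4, M_1 = -95/2, M_2 = 275/4.
On [1, 2], with S_1(t) = a_1 + b_1·(t - 1) + c_1·(t - 1)² + d_1·(t - 1)³: c_1 = M_1/2 = -95/4, d_1 = (M_2 - M_1)/(6h_1) = 155/8, b_1 = Δ_1 - h_1(2M_1 + M_2)/6 = -61/8.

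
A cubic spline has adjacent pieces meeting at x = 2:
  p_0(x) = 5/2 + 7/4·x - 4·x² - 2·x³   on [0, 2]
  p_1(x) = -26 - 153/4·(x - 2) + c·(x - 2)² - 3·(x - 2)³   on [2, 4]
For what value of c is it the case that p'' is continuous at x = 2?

-16

p_0''(x) = -8 - 12·x, so p_0''(2) = -32. On the right, p_1''(2) = 2c, so c = -16.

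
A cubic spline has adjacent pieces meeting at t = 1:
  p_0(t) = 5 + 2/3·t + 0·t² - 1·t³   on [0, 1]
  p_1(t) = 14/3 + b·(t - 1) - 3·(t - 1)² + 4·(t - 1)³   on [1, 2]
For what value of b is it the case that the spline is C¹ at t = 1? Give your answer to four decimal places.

p_0'(t) = 2/3 + 0·t - 3·t², so p_0'(1) = -7/3. On the right, p_1'(1) = b, so b = -7/3.

-2.3333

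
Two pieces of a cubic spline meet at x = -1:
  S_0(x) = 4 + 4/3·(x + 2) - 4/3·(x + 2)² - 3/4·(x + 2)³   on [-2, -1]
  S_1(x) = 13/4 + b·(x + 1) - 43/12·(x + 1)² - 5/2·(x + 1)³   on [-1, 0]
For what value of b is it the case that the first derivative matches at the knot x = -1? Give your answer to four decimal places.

S_0'(x) = 4/3 - 8/3·(x + 2) - 9/4·(x + 2)², so S_0'(-1) = -43/12. On the right, S_1'(-1) = b, so b = -43/12.

-3.5833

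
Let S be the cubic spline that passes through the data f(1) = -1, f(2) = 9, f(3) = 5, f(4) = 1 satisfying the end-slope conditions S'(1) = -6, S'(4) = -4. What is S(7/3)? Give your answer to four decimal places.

Write M_i for S''(x_i). With h_i = 1, 1, 1 and divided differences Δ_i = 10, -4, -4, the continuity of S' gives the tridiagonal system
  1·M_0 + 4·M_1 + 1·M_2 = 6(Δ_1 - Δ_0) = -84
  1·M_1 + 4·M_2 + 1·M_3 = 6(Δ_2 - Δ_1) = 0
Clamped end conditions give two more equations: 2h_0·M_0 + h_0·M_1 = 6(Δ_0 - S'(1)) = 96 and h_2·M_2 + 2h_2·M_3 = 6(S'(4) - Δ_2) = 0.
Hence M_0 = 1028/15, M_1 = -616/15, M_2 = 176/15, M_3 = -88/15.
On [2, 3], S(x) = 9 + 116/15·(x - 2) - 308/15·(x - 2)² + 44/5·(x - 2)³.
With (x - 2) = 1/3: S(7/3) = 433/45.

9.6222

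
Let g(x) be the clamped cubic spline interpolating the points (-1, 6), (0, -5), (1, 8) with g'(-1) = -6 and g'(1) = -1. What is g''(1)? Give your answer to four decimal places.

With m_i denoting the second derivative at x_i, h_i = 1, 1, and Δ_i = (y_(i+1) − y_i)/h_i = -11, 13:
  1·m_0 + 4·m_1 + 1·m_2 = 6(Δ_1 - Δ_0) = 144
Clamped end conditions give two more equations: 2h_0·m_0 + h_0·m_1 = 6(Δ_0 - g'(-1)) = -30 and h_1·m_1 + 2h_1·m_2 = 6(g'(1) - Δ_1) = -84.
Solving the tridiagonal system: m_0 = -97/2, m_1 = 67, m_2 = -151/2.

-75.5000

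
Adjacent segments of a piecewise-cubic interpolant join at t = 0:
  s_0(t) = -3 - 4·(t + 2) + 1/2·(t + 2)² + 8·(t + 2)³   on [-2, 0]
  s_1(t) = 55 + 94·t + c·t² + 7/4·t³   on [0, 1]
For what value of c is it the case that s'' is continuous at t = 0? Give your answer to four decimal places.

48.5000

s_0''(t) = 1 + 48·(t + 2), so s_0''(0) = 97. On the right, s_1''(0) = 2c, so c = 97/2.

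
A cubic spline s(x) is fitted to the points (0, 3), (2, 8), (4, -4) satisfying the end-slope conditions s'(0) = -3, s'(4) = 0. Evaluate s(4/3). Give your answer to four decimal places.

Put M_i = s'' at the i-th knot. Here h = (2, 2) and Δ = (5/2, -6), so the interior equations h_(i-1)·M_(i-1) + 2(h_(i-1)+h_i)·M_i + h_i·M_(i+1) = 6(Δ_i − Δ_(i-1)) read
  2·M_0 + 8·M_1 + 2·M_2 = 6(Δ_1 - Δ_0) = -51
Clamped end conditions give two more equations: 2h_0·M_0 + h_0·M_1 = 6(Δ_0 - s'(0)) = 33 and h_1·M_1 + 2h_1·M_2 = 6(s'(4) - Δ_1) = 36.
Forward elimination and back-substitution give M_0 = 123/8, M_1 = -57/4, M_2 = 129/8.
On [0, 2], s(x) = 3 - 3·x + 123/16·x² - 79/32·x³.
With x = 4/3: s(4/3) = 184/27.

6.8148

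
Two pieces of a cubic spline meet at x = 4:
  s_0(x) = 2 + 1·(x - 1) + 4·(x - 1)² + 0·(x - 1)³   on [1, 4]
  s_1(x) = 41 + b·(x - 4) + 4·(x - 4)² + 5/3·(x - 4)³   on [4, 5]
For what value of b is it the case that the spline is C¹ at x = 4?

s_0'(x) = 1 + 8·(x - 1) + 0·(x - 1)², so s_0'(4) = 25. On the right, s_1'(4) = b, so b = 25.

25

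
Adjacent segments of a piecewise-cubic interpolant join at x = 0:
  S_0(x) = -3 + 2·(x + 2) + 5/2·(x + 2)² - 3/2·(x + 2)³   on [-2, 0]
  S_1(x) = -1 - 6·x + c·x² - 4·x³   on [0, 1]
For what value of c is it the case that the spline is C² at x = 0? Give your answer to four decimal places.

-6.5000

S_0''(x) = 5 - 9·(x + 2), so S_0''(0) = -13. On the right, S_1''(0) = 2c, so c = -13/2.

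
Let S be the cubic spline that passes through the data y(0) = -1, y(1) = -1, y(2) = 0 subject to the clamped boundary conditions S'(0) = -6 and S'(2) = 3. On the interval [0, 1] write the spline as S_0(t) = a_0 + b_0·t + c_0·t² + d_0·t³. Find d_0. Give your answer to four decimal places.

Put σ_i = S'' at the i-th knot. Here h = (1, 1) and Δ = (0, 1), so the interior equations h_(i-1)·σ_(i-1) + 2(h_(i-1)+h_i)·σ_i + h_i·σ_(i+1) = 6(Δ_i − Δ_(i-1)) read
  1·σ_0 + 4·σ_1 + 1·σ_2 = 6(Δ_1 - Δ_0) = 6
Clamped end conditions give two more equations: 2h_0·σ_0 + h_0·σ_1 = 6(Δ_0 - S'(0)) = 36 and h_1·σ_1 + 2h_1·σ_2 = 6(S'(2) - Δ_1) = 12.
Solving: σ_0 = 21, σ_1 = -6, σ_2 = 9.
On [0, 1], with S_0(t) = a_0 + b_0·t + c_0·t² + d_0·t³: c_0 = σ_0/2 = 21/2, d_0 = (σ_1 - σ_0)/(6h_0) = -9/2, b_0 = Δ_0 - h_0(2σ_0 + σ_1)/6 = -6.

-4.5000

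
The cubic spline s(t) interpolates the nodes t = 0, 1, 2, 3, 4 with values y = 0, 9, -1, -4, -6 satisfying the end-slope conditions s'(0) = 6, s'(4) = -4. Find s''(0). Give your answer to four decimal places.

29.6429

With σ_i denoting the second derivative at x_i, h_i = 1, 1, 1, 1, and Δ_i = (y_(i+1) − y_i)/h_i = 9, -10, -3, -2:
  1·σ_0 + 4·σ_1 + 1·σ_2 = 6(Δ_1 - Δ_0) = -114
  1·σ_1 + 4·σ_2 + 1·σ_3 = 6(Δ_2 - Δ_1) = 42
  1·σ_2 + 4·σ_3 + 1·σ_4 = 6(Δ_3 - Δ_2) = 6
Clamped end conditions give two more equations: 2h_0·σ_0 + h_0·σ_1 = 6(Δ_0 - s'(0)) = 18 and h_3·σ_3 + 2h_3·σ_4 = 6(s'(4) - Δ_3) = -12.
Solving: σ_0 = 415/14, σ_1 = -289/7, σ_2 = 43/2, σ_3 = -19/7, σ_4 = -65/14.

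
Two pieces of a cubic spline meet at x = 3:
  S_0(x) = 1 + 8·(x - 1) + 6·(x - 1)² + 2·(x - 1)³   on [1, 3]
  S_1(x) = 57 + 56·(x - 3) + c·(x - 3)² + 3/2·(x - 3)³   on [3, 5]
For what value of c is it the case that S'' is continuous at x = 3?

18

S_0''(x) = 12 + 12·(x - 1), so S_0''(3) = 36. On the right, S_1''(3) = 2c, so c = 18.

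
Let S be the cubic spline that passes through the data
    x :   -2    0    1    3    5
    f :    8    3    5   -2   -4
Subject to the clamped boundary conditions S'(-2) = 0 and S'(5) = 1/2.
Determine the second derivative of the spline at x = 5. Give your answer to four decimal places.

Write m_i for S''(x_i). With h_i = 2, 1, 2, 2 and divided differences Δ_i = -5/2, 2, -7/2, -1, the continuity of S' gives the tridiagonal system
  2·m_0 + 6·m_1 + 1·m_2 = 6(Δ_1 - Δ_0) = 27
  1·m_1 + 6·m_2 + 2·m_3 = 6(Δ_2 - Δ_1) = -33
  2·m_2 + 8·m_3 + 2·m_4 = 6(Δ_3 - Δ_2) = 15
Clamped end conditions give two more equations: 2h_0·m_0 + h_0·m_1 = 6(Δ_0 - S'(-2)) = -15 and h_3·m_3 + 2h_3·m_4 = 6(S'(5) - Δ_3) = 9.
Forward elimination and back-substitution give m_0 = -1957/244, m_1 = 521/61, m_2 = -1001/122, m_3 = 469/122, m_4 = 20/61.

0.3279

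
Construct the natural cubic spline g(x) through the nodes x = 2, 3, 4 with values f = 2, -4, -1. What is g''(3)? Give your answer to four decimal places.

13.5000

Put m_i = g'' at the i-th knot. Here h = (1, 1) and Δ = (-6, 3), so the interior equations h_(i-1)·m_(i-1) + 2(h_(i-1)+h_i)·m_i + h_i·m_(i+1) = 6(Δ_i − Δ_(i-1)) read
  1·m_0 + 4·m_1 + 1·m_2 = 6(Δ_1 - Δ_0) = 54
Natural end conditions: m_0 = m_2 = 0.
Solving the tridiagonal system: m_0 = 0, m_1 = 27/2, m_2 = 0.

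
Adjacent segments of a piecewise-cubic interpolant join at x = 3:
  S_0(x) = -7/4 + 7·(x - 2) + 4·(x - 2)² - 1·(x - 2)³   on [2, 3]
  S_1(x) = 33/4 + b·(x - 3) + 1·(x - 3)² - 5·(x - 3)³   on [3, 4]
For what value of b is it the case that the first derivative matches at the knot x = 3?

S_0'(x) = 7 + 8·(x - 2) - 3·(x - 2)², so S_0'(3) = 12. On the right, S_1'(3) = b, so b = 12.

12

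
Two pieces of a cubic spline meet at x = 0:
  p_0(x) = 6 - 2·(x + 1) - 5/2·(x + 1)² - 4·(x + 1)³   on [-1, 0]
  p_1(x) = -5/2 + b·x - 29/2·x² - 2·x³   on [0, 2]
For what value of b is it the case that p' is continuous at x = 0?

-19

p_0'(x) = -2 - 5·(x + 1) - 12·(x + 1)², so p_0'(0) = -19. On the right, p_1'(0) = b, so b = -19.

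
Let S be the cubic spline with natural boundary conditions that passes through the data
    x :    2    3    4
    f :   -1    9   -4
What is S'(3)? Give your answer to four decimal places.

-1.5000

Write M_i for S''(x_i). With h_i = 1, 1 and divided differences Δ_i = 10, -13, the continuity of S' gives the tridiagonal system
  1·M_0 + 4·M_1 + 1·M_2 = 6(Δ_1 - Δ_0) = -138
Natural end conditions: M_0 = M_2 = 0.
Forward elimination and back-substitution give M_0 = 0, M_1 = -69/2, M_2 = 0.
On [3, 4], S'(x) = b_1 + 2c_1·(x - 3) + 3d_1·(x - 3)² with b_1 = Δ_1 - h_1(2M_1 + M_2)/6 = -3/2, c_1 = M_1/2 = -69/4, d_1 = (M_2 - M_1)/(6h_1) = 23/4. So S'(3) = -3/2.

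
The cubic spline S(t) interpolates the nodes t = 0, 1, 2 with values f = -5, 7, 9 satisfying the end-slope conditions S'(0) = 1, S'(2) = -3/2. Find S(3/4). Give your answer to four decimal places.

3.6777

With M_i denoting the second derivative at x_i, h_i = 1, 1, and Δ_i = (y_(i+1) − y_i)/h_i = 12, 2:
  1·M_0 + 4·M_1 + 1·M_2 = 6(Δ_1 - Δ_0) = -60
Clamped end conditions give two more equations: 2h_0·M_0 + h_0·M_1 = 6(Δ_0 - S'(0)) = 66 and h_1·M_1 + 2h_1·M_2 = 6(S'(2) - Δ_1) = -21.
Hence M_0 = 187/4, M_1 = -55/2, M_2 = 13/4.
On [0, 1], S(t) = -5 + 1·t + 187/8·t² - 99/8·t³.
With t = 3/4: S(3/4) = 1883/512.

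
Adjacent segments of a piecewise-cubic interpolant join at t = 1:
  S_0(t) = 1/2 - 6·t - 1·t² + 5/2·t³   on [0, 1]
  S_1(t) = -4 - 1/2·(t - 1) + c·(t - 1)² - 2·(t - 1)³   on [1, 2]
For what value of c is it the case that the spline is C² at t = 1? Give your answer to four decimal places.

6.5000

S_0''(t) = -2 + 15·t, so S_0''(1) = 13. On the right, S_1''(1) = 2c, so c = 13/2.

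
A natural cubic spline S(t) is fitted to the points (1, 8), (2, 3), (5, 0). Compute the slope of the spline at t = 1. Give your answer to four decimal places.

-5.5000

Put σ_i = S'' at the i-th knot. Here h = (1, 3) and Δ = (-5, -1), so the interior equations h_(i-1)·σ_(i-1) + 2(h_(i-1)+h_i)·σ_i + h_i·σ_(i+1) = 6(Δ_i − Δ_(i-1)) read
  1·σ_0 + 8·σ_1 + 3·σ_2 = 6(Δ_1 - Δ_0) = 24
Natural end conditions: σ_0 = σ_2 = 0.
Solving the tridiagonal system: σ_0 = 0, σ_1 = 3, σ_2 = 0.
On [1, 2], S'(t) = b_0 + 2c_0·(t - 1) + 3d_0·(t - 1)² with b_0 = Δ_0 - h_0(2σ_0 + σ_1)/6 = -11/2, c_0 = σ_0/2 = 0, d_0 = (σ_1 - σ_0)/(6h_0) = 1/2. So S'(1) = -11/2.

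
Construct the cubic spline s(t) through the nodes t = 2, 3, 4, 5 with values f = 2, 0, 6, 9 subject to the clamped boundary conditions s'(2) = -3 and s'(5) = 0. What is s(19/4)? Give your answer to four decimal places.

8.8219

Let M_i = s''(x_i). Step sizes h_i = 1, 1, 1; slopes of the chords Δ_i = (y_(i+1) - y_i)/h_i = -2, 6, 3.
  1·M_0 + 4·M_1 + 1·M_2 = 6(Δ_1 - Δ_0) = 48
  1·M_1 + 4·M_2 + 1·M_3 = 6(Δ_2 - Δ_1) = -18
Clamped end conditions give two more equations: 2h_0·M_0 + h_0·M_1 = 6(Δ_0 - s'(2)) = 6 and h_2·M_2 + 2h_2·M_3 = 6(s'(5) - Δ_2) = -18.
Solving the tridiagonal system: M_0 = -22/5, M_1 = 74/5, M_2 = -34/5, M_3 = -28/5.
On [4, 5], s(t) = 6 + 31/5·(t - 4) - 17/5·(t - 4)² + 1/5·(t - 4)³.
With (t - 4) = 3/4: s(19/4) = 2823/320.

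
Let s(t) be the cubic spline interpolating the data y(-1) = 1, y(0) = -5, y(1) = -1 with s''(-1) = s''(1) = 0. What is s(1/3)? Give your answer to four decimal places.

-4.5926

Let M_i = s''(x_i). Step sizes h_i = 1, 1; slopes of the chords Δ_i = (y_(i+1) - y_i)/h_i = -6, 4.
  1·M_0 + 4·M_1 + 1·M_2 = 6(Δ_1 - Δ_0) = 60
Natural end conditions: M_0 = M_2 = 0.
Forward elimination and back-substitution give M_0 = 0, M_1 = 15, M_2 = 0.
On [0, 1], s(t) = -5 - 1·t + 15/2·t² - 5/2·t³.
With t = 1/3: s(1/3) = -124/27.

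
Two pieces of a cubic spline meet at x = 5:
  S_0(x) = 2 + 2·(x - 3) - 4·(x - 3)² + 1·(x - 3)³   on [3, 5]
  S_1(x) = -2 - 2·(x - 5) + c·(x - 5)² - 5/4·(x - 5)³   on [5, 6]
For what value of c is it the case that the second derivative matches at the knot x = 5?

2

S_0''(x) = -8 + 6·(x - 3), so S_0''(5) = 4. On the right, S_1''(5) = 2c, so c = 2.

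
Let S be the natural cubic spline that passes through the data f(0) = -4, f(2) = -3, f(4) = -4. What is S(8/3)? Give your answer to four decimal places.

-3.1481

Let M_i = S''(x_i). Step sizes h_i = 2, 2; slopes of the chords Δ_i = (y_(i+1) - y_i)/h_i = 1/2, -1/2.
  2·M_0 + 8·M_1 + 2·M_2 = 6(Δ_1 - Δ_0) = -6
Natural end conditions: M_0 = M_2 = 0.
Solving: M_0 = 0, M_1 = -3/4, M_2 = 0.
On [2, 4], S(x) = -3 + 0·(x - 2) - 3/8·(x - 2)² + 1/16·(x - 2)³.
With (x - 2) = 2/3: S(8/3) = -85/27.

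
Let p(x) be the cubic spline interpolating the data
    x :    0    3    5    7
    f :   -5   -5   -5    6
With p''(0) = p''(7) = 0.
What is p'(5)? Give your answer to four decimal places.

2.6053

Put M_i = p'' at the i-th knot. Here h = (3, 2, 2) and Δ = (0, 0, 11/2), so the interior equations h_(i-1)·M_(i-1) + 2(h_(i-1)+h_i)·M_i + h_i·M_(i+1) = 6(Δ_i − Δ_(i-1)) read
  3·M_0 + 10·M_1 + 2·M_2 = 6(Δ_1 - Δ_0) = 0
  2·M_1 + 8·M_2 + 2·M_3 = 6(Δ_2 - Δ_1) = 33
Natural end conditions: M_0 = M_3 = 0.
Solving: M_0 = 0, M_1 = -33/38, M_2 = 165/38, M_3 = 0.
On [5, 7], p'(x) = b_2 + 2c_2·(x - 5) + 3d_2·(x - 5)² with b_2 = Δ_2 - h_2(2M_2 + M_3)/6 = 99/38, c_2 = M_2/2 = 165/76, d_2 = (M_3 - M_2)/(6h_2) = -55/152. So p'(5) = 99/38.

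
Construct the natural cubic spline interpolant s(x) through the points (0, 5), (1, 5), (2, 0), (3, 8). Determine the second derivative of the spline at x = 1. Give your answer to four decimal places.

Put σ_i = s'' at the i-th knot. Here h = (1, 1, 1) and Δ = (0, -5, 8), so the interior equations h_(i-1)·σ_(i-1) + 2(h_(i-1)+h_i)·σ_i + h_i·σ_(i+1) = 6(Δ_i − Δ_(i-1)) read
  1·σ_0 + 4·σ_1 + 1·σ_2 = 6(Δ_1 - Δ_0) = -30
  1·σ_1 + 4·σ_2 + 1·σ_3 = 6(Δ_2 - Δ_1) = 78
Natural end conditions: σ_0 = σ_3 = 0.
Hence σ_0 = 0, σ_1 = -66/5, σ_2 = 114/5, σ_3 = 0.

-13.2000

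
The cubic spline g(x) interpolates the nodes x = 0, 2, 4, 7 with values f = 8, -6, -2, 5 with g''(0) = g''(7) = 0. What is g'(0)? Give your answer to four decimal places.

-9.3509

Write M_i for g''(x_i). With h_i = 2, 2, 3 and divided differences Δ_i = -7, 2, 7/3, the continuity of g' gives the tridiagonal system
  2·M_0 + 8·M_1 + 2·M_2 = 6(Δ_1 - Δ_0) = 54
  2·M_1 + 10·M_2 + 3·M_3 = 6(Δ_2 - Δ_1) = 2
Natural end conditions: M_0 = M_3 = 0.
Hence M_0 = 0, M_1 = 134/19, M_2 = -23/19, M_3 = 0.
On [0, 2], g'(x) = b_0 + 2c_0·x + 3d_0·x² with b_0 = Δ_0 - h_0(2M_0 + M_1)/6 = -533/57, c_0 = M_0/2 = 0, d_0 = (M_1 - M_0)/(6h_0) = 67/114. So g'(0) = -533/57.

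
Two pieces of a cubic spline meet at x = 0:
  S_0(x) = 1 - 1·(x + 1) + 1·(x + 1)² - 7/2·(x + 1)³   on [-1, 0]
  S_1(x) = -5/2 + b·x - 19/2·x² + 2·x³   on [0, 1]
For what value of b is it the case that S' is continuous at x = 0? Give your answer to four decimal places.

-9.5000

S_0'(x) = -1 + 2·(x + 1) - 21/2·(x + 1)², so S_0'(0) = -19/2. On the right, S_1'(0) = b, so b = -19/2.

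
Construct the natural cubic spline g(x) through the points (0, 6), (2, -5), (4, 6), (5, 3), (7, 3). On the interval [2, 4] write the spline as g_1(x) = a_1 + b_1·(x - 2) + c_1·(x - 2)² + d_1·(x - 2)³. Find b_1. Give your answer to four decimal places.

2.2031

Write M_i for g''(x_i). With h_i = 2, 2, 1, 2 and divided differences Δ_i = -11/2, 11/2, -3, 0, the continuity of g' gives the tridiagonal system
  2·M_0 + 8·M_1 + 2·M_2 = 6(Δ_1 - Δ_0) = 66
  2·M_1 + 6·M_2 + 1·M_3 = 6(Δ_2 - Δ_1) = -51
  1·M_2 + 6·M_3 + 2·M_4 = 6(Δ_3 - Δ_2) = 18
Natural end conditions: M_0 = M_4 = 0.
Solving the tridiagonal system: M_0 = 0, M_1 = 1479/128, M_2 = -423/32, M_3 = 333/64, M_4 = 0.
On [2, 4], with g_1(x) = a_1 + b_1·(x - 2) + c_1·(x - 2)² + d_1·(x - 2)³: c_1 = M_1/2 = 1479/256, d_1 = (M_2 - M_1)/(6h_1) = -1057/512, b_1 = Δ_1 - h_1(2M_1 + M_2)/6 = 141/64.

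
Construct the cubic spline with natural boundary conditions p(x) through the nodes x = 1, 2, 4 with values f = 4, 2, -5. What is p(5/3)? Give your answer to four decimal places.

2.7593

Let σ_i = p''(x_i). Step sizes h_i = 1, 2; slopes of the chords Δ_i = (y_(i+1) - y_i)/h_i = -2, -7/2.
  1·σ_0 + 6·σ_1 + 2·σ_2 = 6(Δ_1 - Δ_0) = -9
Natural end conditions: σ_0 = σ_2 = 0.
Solving: σ_0 = 0, σ_1 = -3/2, σ_2 = 0.
On [1, 2], p(x) = 4 - 7/4·(x - 1) + 0·(x - 1)² - 1/4·(x - 1)³.
With (x - 1) = 2/3: p(5/3) = 149/54.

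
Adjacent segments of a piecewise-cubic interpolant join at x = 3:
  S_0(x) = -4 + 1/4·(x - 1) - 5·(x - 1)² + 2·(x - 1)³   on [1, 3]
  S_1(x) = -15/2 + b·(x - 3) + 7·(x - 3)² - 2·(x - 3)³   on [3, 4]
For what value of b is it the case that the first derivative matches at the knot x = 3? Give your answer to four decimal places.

S_0'(x) = 1/4 - 10·(x - 1) + 6·(x - 1)², so S_0'(3) = 17/4. On the right, S_1'(3) = b, so b = 17/4.

4.2500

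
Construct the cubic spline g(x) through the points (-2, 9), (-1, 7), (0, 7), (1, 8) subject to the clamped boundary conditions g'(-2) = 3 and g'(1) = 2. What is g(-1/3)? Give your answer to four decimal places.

6.6889

Let M_i = g''(x_i). Step sizes h_i = 1, 1, 1; slopes of the chords Δ_i = (y_(i+1) - y_i)/h_i = -2, 0, 1.
  1·M_0 + 4·M_1 + 1·M_2 = 6(Δ_1 - Δ_0) = 12
  1·M_1 + 4·M_2 + 1·M_3 = 6(Δ_2 - Δ_1) = 6
Clamped end conditions give two more equations: 2h_0·M_0 + h_0·M_1 = 6(Δ_0 - g'(-2)) = -30 and h_2·M_2 + 2h_2·M_3 = 6(g'(1) - Δ_2) = 6.
Solving: M_0 = -286/15, M_1 = 122/15, M_2 = -22/15, M_3 = 56/15.
On [-1, 0], g(x) = 7 - 37/15·(x + 1) + 61/15·(x + 1)² - 8/5·(x + 1)³.
With (x + 1) = 2/3: g(-1/3) = 301/45.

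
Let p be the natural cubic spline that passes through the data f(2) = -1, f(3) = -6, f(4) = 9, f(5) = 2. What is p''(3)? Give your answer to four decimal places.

40.8000

Write σ_i for p''(x_i). With h_i = 1, 1, 1 and divided differences Δ_i = -5, 15, -7, the continuity of p' gives the tridiagonal system
  1·σ_0 + 4·σ_1 + 1·σ_2 = 6(Δ_1 - Δ_0) = 120
  1·σ_1 + 4·σ_2 + 1·σ_3 = 6(Δ_2 - Δ_1) = -132
Natural end conditions: σ_0 = σ_3 = 0.
Solving the tridiagonal system: σ_0 = 0, σ_1 = 204/5, σ_2 = -216/5, σ_3 = 0.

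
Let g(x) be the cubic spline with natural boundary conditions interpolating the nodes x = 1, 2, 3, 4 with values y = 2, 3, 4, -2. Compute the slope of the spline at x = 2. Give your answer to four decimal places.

Write σ_i for g''(x_i). With h_i = 1, 1, 1 and divided differences Δ_i = 1, 1, -6, the continuity of g' gives the tridiagonal system
  1·σ_0 + 4·σ_1 + 1·σ_2 = 6(Δ_1 - Δ_0) = 0
  1·σ_1 + 4·σ_2 + 1·σ_3 = 6(Δ_2 - Δ_1) = -42
Natural end conditions: σ_0 = σ_3 = 0.
Hence σ_0 = 0, σ_1 = 14/5, σ_2 = -56/5, σ_3 = 0.
On [2, 3], g'(x) = b_1 + 2c_1·(x - 2) + 3d_1·(x - 2)² with b_1 = Δ_1 - h_1(2σ_1 + σ_2)/6 = 29/15, c_1 = σ_1/2 = 7/5, d_1 = (σ_2 - σ_1)/(6h_1) = -7/3. So g'(2) = 29/15.

1.9333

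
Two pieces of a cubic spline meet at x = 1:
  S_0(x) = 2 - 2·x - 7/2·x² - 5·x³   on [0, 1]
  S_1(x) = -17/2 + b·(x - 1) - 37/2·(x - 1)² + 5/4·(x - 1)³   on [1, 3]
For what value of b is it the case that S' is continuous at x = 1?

-24

S_0'(x) = -2 - 7·x - 15·x², so S_0'(1) = -24. On the right, S_1'(1) = b, so b = -24.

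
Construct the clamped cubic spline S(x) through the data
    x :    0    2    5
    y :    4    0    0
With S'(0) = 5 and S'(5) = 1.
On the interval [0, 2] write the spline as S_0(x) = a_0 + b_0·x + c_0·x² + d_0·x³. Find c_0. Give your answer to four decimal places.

-6.2500

Write M_i for S''(x_i). With h_i = 2, 3 and divided differences Δ_i = -2, 0, the continuity of S' gives the tridiagonal system
  2·M_0 + 10·M_1 + 3·M_2 = 6(Δ_1 - Δ_0) = 12
Clamped end conditions give two more equations: 2h_0·M_0 + h_0·M_1 = 6(Δ_0 - S'(0)) = -42 and h_1·M_1 + 2h_1·M_2 = 6(S'(5) - Δ_1) = 6.
Forward elimination and back-substitution give M_0 = -25/2, M_1 = 4, M_2 = -1.
On [0, 2], with S_0(x) = a_0 + b_0·x + c_0·x² + d_0·x³: c_0 = M_0/2 = -25/4, d_0 = (M_1 - M_0)/(6h_0) = 11/8, b_0 = Δ_0 - h_0(2M_0 + M_1)/6 = 5.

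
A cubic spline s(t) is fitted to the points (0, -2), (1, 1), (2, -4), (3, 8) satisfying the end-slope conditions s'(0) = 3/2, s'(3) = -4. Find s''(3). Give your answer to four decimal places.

-73.6667

With M_i denoting the second derivative at x_i, h_i = 1, 1, 1, and Δ_i = (y_(i+1) − y_i)/h_i = 3, -5, 12:
  1·M_0 + 4·M_1 + 1·M_2 = 6(Δ_1 - Δ_0) = -48
  1·M_1 + 4·M_2 + 1·M_3 = 6(Δ_2 - Δ_1) = 102
Clamped end conditions give two more equations: 2h_0·M_0 + h_0·M_1 = 6(Δ_0 - s'(0)) = 9 and h_2·M_2 + 2h_2·M_3 = 6(s'(3) - Δ_2) = -96.
Hence M_0 = 58/3, M_1 = -89/3, M_2 = 154/3, M_3 = -221/3.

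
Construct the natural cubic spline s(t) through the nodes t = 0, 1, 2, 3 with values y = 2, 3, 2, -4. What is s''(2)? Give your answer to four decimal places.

Write M_i for s''(x_i). With h_i = 1, 1, 1 and divided differences Δ_i = 1, -1, -6, the continuity of s' gives the tridiagonal system
  1·M_0 + 4·M_1 + 1·M_2 = 6(Δ_1 - Δ_0) = -12
  1·M_1 + 4·M_2 + 1·M_3 = 6(Δ_2 - Δ_1) = -30
Natural end conditions: M_0 = M_3 = 0.
Hence M_0 = 0, M_1 = -6/5, M_2 = -36/5, M_3 = 0.

-7.2000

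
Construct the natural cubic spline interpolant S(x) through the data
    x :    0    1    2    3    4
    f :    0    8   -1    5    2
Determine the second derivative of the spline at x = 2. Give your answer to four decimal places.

Let σ_i = S''(x_i). Step sizes h_i = 1, 1, 1, 1; slopes of the chords Δ_i = (y_(i+1) - y_i)/h_i = 8, -9, 6, -3.
  1·σ_0 + 4·σ_1 + 1·σ_2 = 6(Δ_1 - Δ_0) = -102
  1·σ_1 + 4·σ_2 + 1·σ_3 = 6(Δ_2 - Δ_1) = 90
  1·σ_2 + 4·σ_3 + 1·σ_4 = 6(Δ_3 - Δ_2) = -54
Natural end conditions: σ_0 = σ_4 = 0.
Solving the tridiagonal system: σ_0 = 0, σ_1 = -243/7, σ_2 = 258/7, σ_3 = -159/7, σ_4 = 0.

36.8571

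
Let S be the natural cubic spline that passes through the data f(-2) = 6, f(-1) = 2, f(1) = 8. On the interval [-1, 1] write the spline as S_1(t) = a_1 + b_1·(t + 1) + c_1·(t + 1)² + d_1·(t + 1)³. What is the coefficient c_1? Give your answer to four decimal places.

Write M_i for S''(x_i). With h_i = 1, 2 and divided differences Δ_i = -4, 3, the continuity of S' gives the tridiagonal system
  1·M_0 + 6·M_1 + 2·M_2 = 6(Δ_1 - Δ_0) = 42
Natural end conditions: M_0 = M_2 = 0.
Solving the tridiagonal system: M_0 = 0, M_1 = 7, M_2 = 0.
On [-1, 1], with S_1(t) = a_1 + b_1·(t + 1) + c_1·(t + 1)² + d_1·(t + 1)³: c_1 = M_1/2 = 7/2, d_1 = (M_2 - M_1)/(6h_1) = -7/12, b_1 = Δ_1 - h_1(2M_1 + M_2)/6 = -5/3.

3.5000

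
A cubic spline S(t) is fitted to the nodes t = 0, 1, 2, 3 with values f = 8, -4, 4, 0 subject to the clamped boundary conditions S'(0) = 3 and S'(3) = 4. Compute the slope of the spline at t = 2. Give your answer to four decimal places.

Let M_i = S''(x_i). Step sizes h_i = 1, 1, 1; slopes of the chords Δ_i = (y_(i+1) - y_i)/h_i = -12, 8, -4.
  1·M_0 + 4·M_1 + 1·M_2 = 6(Δ_1 - Δ_0) = 120
  1·M_1 + 4·M_2 + 1·M_3 = 6(Δ_2 - Δ_1) = -72
Clamped end conditions give two more equations: 2h_0·M_0 + h_0·M_1 = 6(Δ_0 - S'(0)) = -90 and h_2·M_2 + 2h_2·M_3 = 6(S'(3) - Δ_2) = 48.
Forward elimination and back-substitution give M_0 = -1124/15, M_1 = 898/15, M_2 = -668/15, M_3 = 694/15.
On [2, 3], S'(t) = b_2 + 2c_2·(t - 2) + 3d_2·(t - 2)² with b_2 = Δ_2 - h_2(2M_2 + M_3)/6 = 47/15, c_2 = M_2/2 = -334/15, d_2 = (M_3 - M_2)/(6h_2) = 227/15. So S'(2) = 47/15.

3.1333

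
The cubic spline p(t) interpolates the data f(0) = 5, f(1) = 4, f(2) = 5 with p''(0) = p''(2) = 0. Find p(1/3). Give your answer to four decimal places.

Write m_i for p''(x_i). With h_i = 1, 1 and divided differences Δ_i = -1, 1, the continuity of p' gives the tridiagonal system
  1·m_0 + 4·m_1 + 1·m_2 = 6(Δ_1 - Δ_0) = 12
Natural end conditions: m_0 = m_2 = 0.
Forward elimination and back-substitution give m_0 = 0, m_1 = 3, m_2 = 0.
On [0, 1], p(t) = 5 - 3/2·t + 0·t² + 1/2·t³.
With t = 1/3: p(1/3) = 122/27.

4.5185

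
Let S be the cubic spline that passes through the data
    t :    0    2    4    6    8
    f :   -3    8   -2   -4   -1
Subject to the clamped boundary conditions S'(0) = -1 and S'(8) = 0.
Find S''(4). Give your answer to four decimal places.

6.1250

Let m_i = S''(x_i). Step sizes h_i = 2, 2, 2, 2; slopes of the chords Δ_i = (y_(i+1) - y_i)/h_i = 11/2, -5, -1, 3/2.
  2·m_0 + 8·m_1 + 2·m_2 = 6(Δ_1 - Δ_0) = -63
  2·m_1 + 8·m_2 + 2·m_3 = 6(Δ_2 - Δ_1) = 24
  2·m_2 + 8·m_3 + 2·m_4 = 6(Δ_3 - Δ_2) = 15
Clamped end conditions give two more equations: 2h_0·m_0 + h_0·m_1 = 6(Δ_0 - S'(0)) = 39 and h_3·m_3 + 2h_3·m_4 = 6(S'(8) - Δ_3) = -9.
Solving the tridiagonal system: m_0 = 925/56, m_1 = -379/28, m_2 = 49/8, m_3 = 29/28, m_4 = -155/56.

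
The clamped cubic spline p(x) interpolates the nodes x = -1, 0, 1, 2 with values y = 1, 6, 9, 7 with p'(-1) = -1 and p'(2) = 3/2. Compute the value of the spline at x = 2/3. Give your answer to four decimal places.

8.8963

With σ_i denoting the second derivative at x_i, h_i = 1, 1, 1, and Δ_i = (y_(i+1) − y_i)/h_i = 5, 3, -2:
  1·σ_0 + 4·σ_1 + 1·σ_2 = 6(Δ_1 - Δ_0) = -12
  1·σ_1 + 4·σ_2 + 1·σ_3 = 6(Δ_2 - Δ_1) = -30
Clamped end conditions give two more equations: 2h_0·σ_0 + h_0·σ_1 = 6(Δ_0 - p'(-1)) = 36 and h_2·σ_2 + 2h_2·σ_3 = 6(p'(2) - Δ_2) = 21.
Hence σ_0 = 313/15, σ_1 = -86/15, σ_2 = -149/15, σ_3 = 232/15.
On [0, 1], p(x) = 6 + 197/30·x - 43/15·x² - 7/10·x³.
With x = 2/3: p(2/3) = 1201/135.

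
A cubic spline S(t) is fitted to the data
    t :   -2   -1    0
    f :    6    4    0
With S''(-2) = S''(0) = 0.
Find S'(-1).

-3

Write m_i for S''(x_i). With h_i = 1, 1 and divided differences Δ_i = -2, -4, the continuity of S' gives the tridiagonal system
  1·m_0 + 4·m_1 + 1·m_2 = 6(Δ_1 - Δ_0) = -12
Natural end conditions: m_0 = m_2 = 0.
Forward elimination and back-substitution give m_0 = 0, m_1 = -3, m_2 = 0.
On [-1, 0], S'(t) = b_1 + 2c_1·(t + 1) + 3d_1·(t + 1)² with b_1 = Δ_1 - h_1(2m_1 + m_2)/6 = -3, c_1 = m_1/2 = -3/2, d_1 = (m_2 - m_1)/(6h_1) = 1/2. So S'(-1) = -3.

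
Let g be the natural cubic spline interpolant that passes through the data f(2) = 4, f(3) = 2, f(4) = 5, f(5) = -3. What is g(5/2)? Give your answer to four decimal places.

Write M_i for g''(x_i). With h_i = 1, 1, 1 and divided differences Δ_i = -2, 3, -8, the continuity of g' gives the tridiagonal system
  1·M_0 + 4·M_1 + 1·M_2 = 6(Δ_1 - Δ_0) = 30
  1·M_1 + 4·M_2 + 1·M_3 = 6(Δ_2 - Δ_1) = -66
Natural end conditions: M_0 = M_3 = 0.
Solving: M_0 = 0, M_1 = 62/5, M_2 = -98/5, M_3 = 0.
On [2, 3], g(t) = 4 - 61/15·(t - 2) + 0·(t - 2)² + 31/15·(t - 2)³.
With (t - 2) = 1/2: g(5/2) = 89/40.

2.2250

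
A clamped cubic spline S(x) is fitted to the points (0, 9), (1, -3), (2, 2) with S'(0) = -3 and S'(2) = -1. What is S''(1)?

49

Put m_i = S'' at the i-th knot. Here h = (1, 1) and Δ = (-12, 5), so the interior equations h_(i-1)·m_(i-1) + 2(h_(i-1)+h_i)·m_i + h_i·m_(i+1) = 6(Δ_i − Δ_(i-1)) read
  1·m_0 + 4·m_1 + 1·m_2 = 6(Δ_1 - Δ_0) = 102
Clamped end conditions give two more equations: 2h_0·m_0 + h_0·m_1 = 6(Δ_0 - S'(0)) = -54 and h_1·m_1 + 2h_1·m_2 = 6(S'(2) - Δ_1) = -36.
Solving the tridiagonal system: m_0 = -103/2, m_1 = 49, m_2 = -85/2.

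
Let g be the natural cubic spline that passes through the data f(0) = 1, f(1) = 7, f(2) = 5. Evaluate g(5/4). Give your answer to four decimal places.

Write σ_i for g''(x_i). With h_i = 1, 1 and divided differences Δ_i = 6, -2, the continuity of g' gives the tridiagonal system
  1·σ_0 + 4·σ_1 + 1·σ_2 = 6(Δ_1 - Δ_0) = -48
Natural end conditions: σ_0 = σ_2 = 0.
Forward elimination and back-substitution give σ_0 = 0, σ_1 = -12, σ_2 = 0.
On [1, 2], g(t) = 7 + 2·(t - 1) - 6·(t - 1)² + 2·(t - 1)³.
With (t - 1) = 1/4: g(5/4) = 229/32.

7.1563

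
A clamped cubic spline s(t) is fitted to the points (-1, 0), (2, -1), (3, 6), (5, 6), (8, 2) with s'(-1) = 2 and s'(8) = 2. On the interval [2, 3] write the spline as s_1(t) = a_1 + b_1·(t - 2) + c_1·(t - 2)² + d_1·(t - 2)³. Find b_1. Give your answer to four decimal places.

Let σ_i = s''(x_i). Step sizes h_i = 3, 1, 2, 3; slopes of the chords Δ_i = (y_(i+1) - y_i)/h_i = -1/3, 7, 0, -4/3.
  3·σ_0 + 8·σ_1 + 1·σ_2 = 6(Δ_1 - Δ_0) = 44
  1·σ_1 + 6·σ_2 + 2·σ_3 = 6(Δ_2 - Δ_1) = -42
  2·σ_2 + 10·σ_3 + 3·σ_4 = 6(Δ_3 - Δ_2) = -8
Clamped end conditions give two more equations: 2h_0·σ_0 + h_0·σ_1 = 6(Δ_0 - s'(-1)) = -14 and h_3·σ_3 + 2h_3·σ_4 = 6(s'(8) - Δ_3) = 20.
Forward elimination and back-substitution give σ_0 = -76/11, σ_1 = 302/33, σ_2 = -280/33, σ_3 = -4/33, σ_4 = 112/33.
On [2, 3], with s_1(t) = a_1 + b_1·(t - 2) + c_1·(t - 2)² + d_1·(t - 2)³: c_1 = σ_1/2 = 151/33, d_1 = (σ_2 - σ_1)/(6h_1) = -97/33, b_1 = Δ_1 - h_1(2σ_1 + σ_2)/6 = 59/11.

5.3636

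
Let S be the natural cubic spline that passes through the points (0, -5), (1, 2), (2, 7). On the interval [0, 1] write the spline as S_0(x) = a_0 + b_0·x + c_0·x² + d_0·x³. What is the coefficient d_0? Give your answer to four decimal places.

Put σ_i = S'' at the i-th knot. Here h = (1, 1) and Δ = (7, 5), so the interior equations h_(i-1)·σ_(i-1) + 2(h_(i-1)+h_i)·σ_i + h_i·σ_(i+1) = 6(Δ_i − Δ_(i-1)) read
  1·σ_0 + 4·σ_1 + 1·σ_2 = 6(Δ_1 - Δ_0) = -12
Natural end conditions: σ_0 = σ_2 = 0.
Solving the tridiagonal system: σ_0 = 0, σ_1 = -3, σ_2 = 0.
On [0, 1], with S_0(x) = a_0 + b_0·x + c_0·x² + d_0·x³: c_0 = σ_0/2 = 0, d_0 = (σ_1 - σ_0)/(6h_0) = -1/2, b_0 = Δ_0 - h_0(2σ_0 + σ_1)/6 = 15/2.

-0.5000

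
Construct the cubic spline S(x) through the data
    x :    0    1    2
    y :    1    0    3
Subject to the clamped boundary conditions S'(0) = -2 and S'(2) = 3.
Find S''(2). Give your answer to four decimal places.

With m_i denoting the second derivative at x_i, h_i = 1, 1, and Δ_i = (y_(i+1) − y_i)/h_i = -1, 3:
  1·m_0 + 4·m_1 + 1·m_2 = 6(Δ_1 - Δ_0) = 24
Clamped end conditions give two more equations: 2h_0·m_0 + h_0·m_1 = 6(Δ_0 - S'(0)) = 6 and h_1·m_1 + 2h_1·m_2 = 6(S'(2) - Δ_1) = 0.
Solving: m_0 = -1/2, m_1 = 7, m_2 = -7/2.

-3.5000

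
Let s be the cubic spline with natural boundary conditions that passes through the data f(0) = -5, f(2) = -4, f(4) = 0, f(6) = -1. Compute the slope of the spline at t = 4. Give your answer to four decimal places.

Put m_i = s'' at the i-th knot. Here h = (2, 2, 2) and Δ = (1/2, 2, -1/2), so the interior equations h_(i-1)·m_(i-1) + 2(h_(i-1)+h_i)·m_i + h_i·m_(i+1) = 6(Δ_i − Δ_(i-1)) read
  2·m_0 + 8·m_1 + 2·m_2 = 6(Δ_1 - Δ_0) = 9
  2·m_1 + 8·m_2 + 2·m_3 = 6(Δ_2 - Δ_1) = -15
Natural end conditions: m_0 = m_3 = 0.
Solving: m_0 = 0, m_1 = 17/10, m_2 = -23/10, m_3 = 0.
On [4, 6], s'(t) = b_2 + 2c_2·(t - 4) + 3d_2·(t - 4)² with b_2 = Δ_2 - h_2(2m_2 + m_3)/6 = 31/30, c_2 = m_2/2 = -23/20, d_2 = (m_3 - m_2)/(6h_2) = 23/120. So s'(4) = 31/30.

1.0333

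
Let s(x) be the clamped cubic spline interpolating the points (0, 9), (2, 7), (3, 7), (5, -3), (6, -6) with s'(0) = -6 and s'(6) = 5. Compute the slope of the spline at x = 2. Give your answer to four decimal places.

1.0699

Let σ_i = s''(x_i). Step sizes h_i = 2, 1, 2, 1; slopes of the chords Δ_i = (y_(i+1) - y_i)/h_i = -1, 0, -5, -3.
  2·σ_0 + 6·σ_1 + 1·σ_2 = 6(Δ_1 - Δ_0) = 6
  1·σ_1 + 6·σ_2 + 2·σ_3 = 6(Δ_2 - Δ_1) = -30
  2·σ_2 + 6·σ_3 + 1·σ_4 = 6(Δ_3 - Δ_2) = 12
Clamped end conditions give two more equations: 2h_0·σ_0 + h_0·σ_1 = 6(Δ_0 - s'(0)) = 30 and h_3·σ_3 + 2h_3·σ_4 = 6(s'(6) - Δ_3) = 48.
Hence σ_0 = 1475/186, σ_1 = -80/93, σ_2 = -437/93, σ_3 = -44/93, σ_4 = 2254/93.
On [2, 3], s'(x) = b_1 + 2c_1·(x - 2) + 3d_1·(x - 2)² with b_1 = Δ_1 - h_1(2σ_1 + σ_2)/6 = 199/186, c_1 = σ_1/2 = -40/93, d_1 = (σ_2 - σ_1)/(6h_1) = -119/186. So s'(2) = 199/186.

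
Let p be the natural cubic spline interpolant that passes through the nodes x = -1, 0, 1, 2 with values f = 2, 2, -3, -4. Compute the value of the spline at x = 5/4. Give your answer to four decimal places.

Write σ_i for p''(x_i). With h_i = 1, 1, 1 and divided differences Δ_i = 0, -5, -1, the continuity of p' gives the tridiagonal system
  1·σ_0 + 4·σ_1 + 1·σ_2 = 6(Δ_1 - Δ_0) = -30
  1·σ_1 + 4·σ_2 + 1·σ_3 = 6(Δ_2 - Δ_1) = 24
Natural end conditions: σ_0 = σ_3 = 0.
Solving the tridiagonal system: σ_0 = 0, σ_1 = -48/5, σ_2 = 42/5, σ_3 = 0.
On [1, 2], p(x) = -3 - 19/5·(x - 1) + 21/5·(x - 1)² - 7/5·(x - 1)³.
With (x - 1) = 1/4: p(5/4) = -1187/320.

-3.7094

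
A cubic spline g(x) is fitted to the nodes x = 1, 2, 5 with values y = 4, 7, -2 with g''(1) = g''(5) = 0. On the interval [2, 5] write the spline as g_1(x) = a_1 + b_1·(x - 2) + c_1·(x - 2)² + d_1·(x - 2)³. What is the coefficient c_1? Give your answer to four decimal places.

-2.2500

With M_i denoting the second derivative at x_i, h_i = 1, 3, and Δ_i = (y_(i+1) − y_i)/h_i = 3, -3:
  1·M_0 + 8·M_1 + 3·M_2 = 6(Δ_1 - Δ_0) = -36
Natural end conditions: M_0 = M_2 = 0.
Forward elimination and back-substitution give M_0 = 0, M_1 = -9/2, M_2 = 0.
On [2, 5], with g_1(x) = a_1 + b_1·(x - 2) + c_1·(x - 2)² + d_1·(x - 2)³: c_1 = M_1/2 = -9/4, d_1 = (M_2 - M_1)/(6h_1) = 1/4, b_1 = Δ_1 - h_1(2M_1 + M_2)/6 = 3/2.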